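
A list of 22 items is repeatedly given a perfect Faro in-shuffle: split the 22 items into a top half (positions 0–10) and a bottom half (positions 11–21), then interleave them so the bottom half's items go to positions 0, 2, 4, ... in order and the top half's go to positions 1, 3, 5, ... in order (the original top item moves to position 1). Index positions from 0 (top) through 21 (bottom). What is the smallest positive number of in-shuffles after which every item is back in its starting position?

The in-shuffle permutes the 22 positions with cycle lengths [11, 11].
Every item is home exactly when every cycle has completed a whole number of laps, i.e. after lcm(11) = 11 in-shuffles.

11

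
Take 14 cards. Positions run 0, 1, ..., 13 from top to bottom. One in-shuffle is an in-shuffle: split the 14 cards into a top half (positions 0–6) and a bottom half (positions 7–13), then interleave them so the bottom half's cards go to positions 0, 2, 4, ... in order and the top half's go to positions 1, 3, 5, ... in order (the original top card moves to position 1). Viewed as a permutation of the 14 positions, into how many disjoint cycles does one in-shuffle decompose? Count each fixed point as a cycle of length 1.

4

Trace each unvisited position around until it returns:
(0 1 3 7) (2 5 11 8) (4 9) (6 13 12 10)
4 cycles in total.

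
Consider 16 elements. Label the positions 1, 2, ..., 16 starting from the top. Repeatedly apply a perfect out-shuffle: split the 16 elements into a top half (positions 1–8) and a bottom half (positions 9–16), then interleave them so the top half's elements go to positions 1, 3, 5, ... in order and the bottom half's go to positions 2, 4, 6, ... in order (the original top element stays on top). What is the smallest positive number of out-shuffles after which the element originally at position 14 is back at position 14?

4

Follow position 14 under repeated out-shuffles:
14 → 12 → 8 → 15 → 14
It first returns after 4 out-shuffles.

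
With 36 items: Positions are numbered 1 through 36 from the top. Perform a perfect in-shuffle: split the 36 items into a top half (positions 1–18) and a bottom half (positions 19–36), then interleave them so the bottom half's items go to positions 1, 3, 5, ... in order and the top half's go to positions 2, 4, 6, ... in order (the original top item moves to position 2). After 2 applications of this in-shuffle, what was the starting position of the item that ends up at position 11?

Work backwards from position 11, undoing one in-shuffle at a time:
11 ← 24 ← 12
So the item now at position 11 started at position 12.

12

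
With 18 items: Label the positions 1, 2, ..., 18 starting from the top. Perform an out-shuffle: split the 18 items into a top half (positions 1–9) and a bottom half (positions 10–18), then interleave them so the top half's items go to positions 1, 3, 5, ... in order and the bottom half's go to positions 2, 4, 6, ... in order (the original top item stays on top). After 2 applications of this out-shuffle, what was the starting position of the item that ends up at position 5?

2

Work backwards from position 5, undoing one out-shuffle at a time:
5 ← 3 ← 2
So the item now at position 5 started at position 2.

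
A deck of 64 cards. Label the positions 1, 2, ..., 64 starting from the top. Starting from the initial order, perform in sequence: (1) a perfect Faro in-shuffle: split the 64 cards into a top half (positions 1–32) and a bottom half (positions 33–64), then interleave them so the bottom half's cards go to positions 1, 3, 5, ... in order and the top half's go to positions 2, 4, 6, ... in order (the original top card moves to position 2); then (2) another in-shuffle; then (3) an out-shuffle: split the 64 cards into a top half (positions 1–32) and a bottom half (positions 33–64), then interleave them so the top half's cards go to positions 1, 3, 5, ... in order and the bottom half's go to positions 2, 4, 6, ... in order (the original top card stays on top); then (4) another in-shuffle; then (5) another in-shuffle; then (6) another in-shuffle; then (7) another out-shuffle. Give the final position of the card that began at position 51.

11

Track the card from position 51 forward through each operation:
  after op 1 (in-shuffle): 51 → 37
  after op 2 (in-shuffle): 37 → 9
  after op 3 (out-shuffle): 9 → 17
  after op 4 (in-shuffle): 17 → 34
  after op 5 (in-shuffle): 34 → 3
  after op 6 (in-shuffle): 3 → 6
  after op 7 (out-shuffle): 6 → 11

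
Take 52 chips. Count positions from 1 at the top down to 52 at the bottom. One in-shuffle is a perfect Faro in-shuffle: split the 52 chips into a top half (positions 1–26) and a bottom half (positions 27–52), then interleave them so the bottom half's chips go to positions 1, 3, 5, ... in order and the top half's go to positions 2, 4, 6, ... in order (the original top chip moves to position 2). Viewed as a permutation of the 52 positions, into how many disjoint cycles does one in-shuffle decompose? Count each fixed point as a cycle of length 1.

1

Trace each unvisited position around until it returns:
(1 2 4 8 16 32 ... len 52)
1 cycle in total.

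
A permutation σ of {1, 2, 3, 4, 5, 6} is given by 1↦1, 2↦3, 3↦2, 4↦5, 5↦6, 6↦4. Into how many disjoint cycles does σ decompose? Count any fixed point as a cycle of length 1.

3

Cycle decomposition: (1) (2 3) (4 5 6).
3 cycles.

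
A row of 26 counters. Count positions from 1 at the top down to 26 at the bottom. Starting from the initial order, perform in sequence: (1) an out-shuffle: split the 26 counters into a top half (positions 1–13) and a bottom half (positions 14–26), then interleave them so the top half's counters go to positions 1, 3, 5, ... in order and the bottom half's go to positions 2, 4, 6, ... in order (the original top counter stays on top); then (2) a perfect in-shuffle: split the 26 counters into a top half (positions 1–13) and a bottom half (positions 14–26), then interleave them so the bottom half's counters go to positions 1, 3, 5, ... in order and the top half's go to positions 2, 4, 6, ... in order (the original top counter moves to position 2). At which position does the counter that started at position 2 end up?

Track the counter from position 2 forward through each operation:
  after op 1 (out-shuffle): 2 → 3
  after op 2 (in-shuffle): 3 → 6

6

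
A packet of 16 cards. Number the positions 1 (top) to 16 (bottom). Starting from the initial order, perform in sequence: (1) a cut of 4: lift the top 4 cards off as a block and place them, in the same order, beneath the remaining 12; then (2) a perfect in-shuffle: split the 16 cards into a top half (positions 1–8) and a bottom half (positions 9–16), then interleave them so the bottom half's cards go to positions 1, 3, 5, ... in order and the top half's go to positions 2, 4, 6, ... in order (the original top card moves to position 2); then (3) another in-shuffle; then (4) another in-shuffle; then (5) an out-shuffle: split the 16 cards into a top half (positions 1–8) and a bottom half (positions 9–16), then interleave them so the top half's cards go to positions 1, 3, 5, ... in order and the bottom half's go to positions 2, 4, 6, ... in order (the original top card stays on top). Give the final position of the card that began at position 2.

4

Track the card from position 2 forward through each operation:
  after op 1 (cut 4): 2 → 14
  after op 2 (in-shuffle): 14 → 11
  after op 3 (in-shuffle): 11 → 5
  after op 4 (in-shuffle): 5 → 10
  after op 5 (out-shuffle): 10 → 4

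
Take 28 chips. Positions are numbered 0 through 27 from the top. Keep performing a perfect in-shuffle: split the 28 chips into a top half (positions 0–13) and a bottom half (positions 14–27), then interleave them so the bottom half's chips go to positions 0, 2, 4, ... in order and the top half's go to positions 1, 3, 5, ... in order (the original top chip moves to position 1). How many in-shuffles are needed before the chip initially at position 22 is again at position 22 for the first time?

Follow position 22 under repeated in-shuffles:
22 → 16 → 4 → 9 → 19 → 10 → 21 → 14 → ... → 22 (length 28)
It first returns after 28 in-shuffles.

28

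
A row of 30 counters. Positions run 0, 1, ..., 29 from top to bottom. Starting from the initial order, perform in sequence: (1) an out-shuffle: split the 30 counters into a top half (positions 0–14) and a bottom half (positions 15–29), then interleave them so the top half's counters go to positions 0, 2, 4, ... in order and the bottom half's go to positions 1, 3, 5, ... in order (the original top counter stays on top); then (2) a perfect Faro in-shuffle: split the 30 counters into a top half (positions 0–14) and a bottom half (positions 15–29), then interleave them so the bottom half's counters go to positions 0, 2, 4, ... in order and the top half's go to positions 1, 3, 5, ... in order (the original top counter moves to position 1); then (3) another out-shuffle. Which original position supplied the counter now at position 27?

29

Undo the operations in reverse order, starting from position 27:
  undo op 3 (out-shuffle, from bottom half): 27 ← 28
  undo op 2 (in-shuffle, from bottom half): 28 ← 29
  undo op 1 (out-shuffle, from bottom half): 29 ← 29
So the counter at position 27 came from original position 29.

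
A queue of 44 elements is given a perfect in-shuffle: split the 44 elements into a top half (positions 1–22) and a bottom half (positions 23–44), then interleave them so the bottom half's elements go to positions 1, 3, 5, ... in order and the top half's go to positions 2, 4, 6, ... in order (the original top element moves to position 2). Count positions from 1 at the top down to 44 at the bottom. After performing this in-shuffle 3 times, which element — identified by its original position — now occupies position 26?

37

Work backwards from position 26, undoing one in-shuffle at a time:
26 ← 13 ← 29 ← 37
So the element now at position 26 started at position 37.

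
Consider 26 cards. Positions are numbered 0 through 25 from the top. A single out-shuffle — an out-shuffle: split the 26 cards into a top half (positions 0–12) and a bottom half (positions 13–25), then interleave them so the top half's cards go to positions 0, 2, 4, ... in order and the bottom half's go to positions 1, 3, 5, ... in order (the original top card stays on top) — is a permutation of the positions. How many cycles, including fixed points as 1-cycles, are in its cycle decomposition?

4

Trace each unvisited position around until it returns:
(0) (1 2 4 8 16 7 ... len 20) (5 10 20 15) (25)
4 cycles in total.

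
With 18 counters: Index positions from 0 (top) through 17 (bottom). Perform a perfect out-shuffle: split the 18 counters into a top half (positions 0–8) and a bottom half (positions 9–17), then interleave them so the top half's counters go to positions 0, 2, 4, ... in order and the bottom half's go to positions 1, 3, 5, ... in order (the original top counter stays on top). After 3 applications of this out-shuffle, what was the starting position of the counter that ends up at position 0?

Work backwards from position 0, undoing one out-shuffle at a time:
0 ← 0 ← 0 ← 0
So the counter now at position 0 started at position 0.

0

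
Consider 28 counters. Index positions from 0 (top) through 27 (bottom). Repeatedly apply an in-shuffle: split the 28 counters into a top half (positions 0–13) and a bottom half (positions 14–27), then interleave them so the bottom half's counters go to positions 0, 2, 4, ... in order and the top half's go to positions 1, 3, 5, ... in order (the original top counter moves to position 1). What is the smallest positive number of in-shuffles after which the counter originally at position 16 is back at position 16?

28

Follow position 16 under repeated in-shuffles:
16 → 4 → 9 → 19 → 10 → 21 → 14 → 0 → ... → 16 (length 28)
It first returns after 28 in-shuffles.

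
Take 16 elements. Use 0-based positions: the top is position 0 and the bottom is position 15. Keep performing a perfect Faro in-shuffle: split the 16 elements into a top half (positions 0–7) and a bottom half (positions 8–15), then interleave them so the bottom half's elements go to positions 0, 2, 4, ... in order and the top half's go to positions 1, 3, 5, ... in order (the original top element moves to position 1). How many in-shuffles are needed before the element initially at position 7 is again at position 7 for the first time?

Follow position 7 under repeated in-shuffles:
7 → 15 → 14 → 12 → 8 → 0 → 1 → 3 → 7
It first returns after 8 in-shuffles.

8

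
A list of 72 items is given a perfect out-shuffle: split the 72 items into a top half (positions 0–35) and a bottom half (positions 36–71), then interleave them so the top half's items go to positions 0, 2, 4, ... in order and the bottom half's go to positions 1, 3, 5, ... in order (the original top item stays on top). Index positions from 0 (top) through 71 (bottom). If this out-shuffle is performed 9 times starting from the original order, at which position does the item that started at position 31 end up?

Track the item's position through each out-shuffle:
31 → 62 → 53 → 35 → 70 → 69 → 67 → 63 → 55 → 39

39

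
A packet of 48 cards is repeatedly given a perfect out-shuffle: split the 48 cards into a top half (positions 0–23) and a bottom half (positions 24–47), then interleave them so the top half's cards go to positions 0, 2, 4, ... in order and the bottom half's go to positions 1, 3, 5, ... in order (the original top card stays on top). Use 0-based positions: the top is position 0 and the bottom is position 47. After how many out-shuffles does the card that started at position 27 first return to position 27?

23

Follow position 27 under repeated out-shuffles:
27 → 7 → 14 → 28 → 9 → 18 → 36 → 25 → ... → 27 (length 23)
It first returns after 23 out-shuffles.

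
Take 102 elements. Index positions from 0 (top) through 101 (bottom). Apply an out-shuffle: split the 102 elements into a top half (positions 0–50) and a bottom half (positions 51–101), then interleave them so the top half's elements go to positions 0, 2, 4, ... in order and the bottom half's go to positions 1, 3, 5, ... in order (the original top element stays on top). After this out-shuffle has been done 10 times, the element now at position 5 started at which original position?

Work backwards from position 5, undoing one out-shuffle at a time:
5 ← 53 ← 77 ← 89 ← 95 ← 98 ← 49 ← 75 ← 88 ← 44 ← 22
So the element now at position 5 started at position 22.

22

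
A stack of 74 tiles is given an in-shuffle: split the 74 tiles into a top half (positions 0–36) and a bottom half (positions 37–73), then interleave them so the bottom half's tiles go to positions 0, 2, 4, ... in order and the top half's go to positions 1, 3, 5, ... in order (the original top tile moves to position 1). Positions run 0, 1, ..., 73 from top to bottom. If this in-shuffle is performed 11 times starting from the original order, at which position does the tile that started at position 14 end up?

Track the tile's position through each in-shuffle:
14 → 29 → 59 → 44 → 14 → 29 → 59 → 44 → 14 → 29 → 59 → 44

44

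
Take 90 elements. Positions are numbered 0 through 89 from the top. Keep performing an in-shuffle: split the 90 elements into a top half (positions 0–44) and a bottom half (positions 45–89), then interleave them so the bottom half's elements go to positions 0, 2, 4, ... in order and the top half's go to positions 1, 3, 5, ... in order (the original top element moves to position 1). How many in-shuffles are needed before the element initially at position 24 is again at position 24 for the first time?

12

Follow position 24 under repeated in-shuffles:
24 → 49 → 8 → 17 → 35 → 71 → 52 → 14 → 29 → 59 → 28 → 57 → 24
It first returns after 12 in-shuffles.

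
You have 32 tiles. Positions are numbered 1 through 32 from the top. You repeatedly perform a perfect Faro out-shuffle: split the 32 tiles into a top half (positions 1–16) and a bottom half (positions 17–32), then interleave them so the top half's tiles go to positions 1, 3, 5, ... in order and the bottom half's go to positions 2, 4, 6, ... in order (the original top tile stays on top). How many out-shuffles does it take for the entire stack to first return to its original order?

5

The out-shuffle permutes the 32 positions with cycle lengths [1, 1, 5, 5, 5, 5, 5, 5].
Every tile is home exactly when every cycle has completed a whole number of laps, i.e. after lcm(1, 5) = 5 out-shuffles.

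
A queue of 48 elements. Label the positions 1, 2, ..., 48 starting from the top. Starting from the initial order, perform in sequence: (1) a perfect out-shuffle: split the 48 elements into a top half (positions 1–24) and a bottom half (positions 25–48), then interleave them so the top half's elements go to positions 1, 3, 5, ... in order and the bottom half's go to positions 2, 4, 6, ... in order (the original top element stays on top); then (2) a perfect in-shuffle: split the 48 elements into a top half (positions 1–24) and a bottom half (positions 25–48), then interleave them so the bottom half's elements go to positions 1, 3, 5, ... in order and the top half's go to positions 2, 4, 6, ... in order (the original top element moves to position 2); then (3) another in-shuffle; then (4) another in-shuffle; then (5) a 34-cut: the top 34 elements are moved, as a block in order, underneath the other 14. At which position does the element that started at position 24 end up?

Track the element from position 24 forward through each operation:
  after op 1 (out-shuffle): 24 → 47
  after op 2 (in-shuffle): 47 → 45
  after op 3 (in-shuffle): 45 → 41
  after op 4 (in-shuffle): 41 → 33
  after op 5 (cut 34): 33 → 47

47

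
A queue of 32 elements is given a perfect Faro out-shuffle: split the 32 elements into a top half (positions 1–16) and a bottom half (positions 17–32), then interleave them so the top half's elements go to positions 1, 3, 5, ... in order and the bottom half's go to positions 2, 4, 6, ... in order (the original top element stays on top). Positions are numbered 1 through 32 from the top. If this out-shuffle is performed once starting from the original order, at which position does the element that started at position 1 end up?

1

Position 1 is a fixed point of every out-shuffle, so the element never moves.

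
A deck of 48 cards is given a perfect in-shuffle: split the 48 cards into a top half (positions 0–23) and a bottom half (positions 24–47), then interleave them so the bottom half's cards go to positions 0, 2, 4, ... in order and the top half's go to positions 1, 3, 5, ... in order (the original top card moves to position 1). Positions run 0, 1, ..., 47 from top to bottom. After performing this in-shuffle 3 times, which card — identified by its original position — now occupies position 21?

Work backwards from position 21, undoing one in-shuffle at a time:
21 ← 10 ← 29 ← 14
So the card now at position 21 started at position 14.

14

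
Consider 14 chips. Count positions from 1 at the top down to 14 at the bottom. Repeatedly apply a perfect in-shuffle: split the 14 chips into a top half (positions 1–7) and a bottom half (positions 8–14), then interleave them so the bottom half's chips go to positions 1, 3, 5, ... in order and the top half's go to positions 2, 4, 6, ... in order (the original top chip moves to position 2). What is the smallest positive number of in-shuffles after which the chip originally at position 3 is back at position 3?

4

Follow position 3 under repeated in-shuffles:
3 → 6 → 12 → 9 → 3
It first returns after 4 in-shuffles.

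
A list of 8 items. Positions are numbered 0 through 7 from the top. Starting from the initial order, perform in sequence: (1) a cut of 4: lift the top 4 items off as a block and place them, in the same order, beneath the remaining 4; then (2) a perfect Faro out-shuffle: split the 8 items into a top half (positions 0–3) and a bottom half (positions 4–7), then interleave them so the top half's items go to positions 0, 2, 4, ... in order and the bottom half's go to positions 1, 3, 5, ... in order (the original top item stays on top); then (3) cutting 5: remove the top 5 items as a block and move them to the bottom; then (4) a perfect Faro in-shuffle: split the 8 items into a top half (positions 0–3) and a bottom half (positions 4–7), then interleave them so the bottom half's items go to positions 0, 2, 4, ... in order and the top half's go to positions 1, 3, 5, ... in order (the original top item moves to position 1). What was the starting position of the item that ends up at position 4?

Undo the operations in reverse order, starting from position 4:
  undo op 4 (in-shuffle, from bottom half): 4 ← 6
  undo op 3 (cut 5): 6 ← 3
  undo op 2 (out-shuffle, from bottom half): 3 ← 5
  undo op 1 (cut 4): 5 ← 1
So the item at position 4 came from original position 1.

1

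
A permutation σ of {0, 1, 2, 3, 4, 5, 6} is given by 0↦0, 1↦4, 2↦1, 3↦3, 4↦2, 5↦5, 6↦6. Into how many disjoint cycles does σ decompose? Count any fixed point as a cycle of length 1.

Cycle decomposition: (0) (1 4 2) (3) (5) (6).
5 cycles.

5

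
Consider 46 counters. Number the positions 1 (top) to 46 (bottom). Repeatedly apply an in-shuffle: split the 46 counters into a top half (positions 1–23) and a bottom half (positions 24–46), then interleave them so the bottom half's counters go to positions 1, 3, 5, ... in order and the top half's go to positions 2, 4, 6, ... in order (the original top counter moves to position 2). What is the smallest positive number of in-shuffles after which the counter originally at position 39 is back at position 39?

23

Follow position 39 under repeated in-shuffles:
39 → 31 → 15 → 30 → 13 → 26 → 5 → 10 → ... → 39 (length 23)
It first returns after 23 in-shuffles.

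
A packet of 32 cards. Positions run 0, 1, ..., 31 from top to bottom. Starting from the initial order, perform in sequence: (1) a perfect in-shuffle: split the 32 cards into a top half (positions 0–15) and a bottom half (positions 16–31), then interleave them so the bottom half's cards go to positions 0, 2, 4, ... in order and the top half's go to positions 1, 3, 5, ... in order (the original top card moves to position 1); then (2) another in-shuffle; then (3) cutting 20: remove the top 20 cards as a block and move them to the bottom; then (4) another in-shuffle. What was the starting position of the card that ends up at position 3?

21

Undo the operations in reverse order, starting from position 3:
  undo op 4 (in-shuffle, from top half): 3 ← 1
  undo op 3 (cut 20): 1 ← 21
  undo op 2 (in-shuffle, from top half): 21 ← 10
  undo op 1 (in-shuffle, from bottom half): 10 ← 21
So the card at position 3 came from original position 21.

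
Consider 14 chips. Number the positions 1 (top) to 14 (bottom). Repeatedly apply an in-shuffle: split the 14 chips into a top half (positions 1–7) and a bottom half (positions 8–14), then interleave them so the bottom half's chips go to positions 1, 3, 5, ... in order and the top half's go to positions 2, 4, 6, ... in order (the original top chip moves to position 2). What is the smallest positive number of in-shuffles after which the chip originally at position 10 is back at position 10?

Follow position 10 under repeated in-shuffles:
10 → 5 → 10
It first returns after 2 in-shuffles.

2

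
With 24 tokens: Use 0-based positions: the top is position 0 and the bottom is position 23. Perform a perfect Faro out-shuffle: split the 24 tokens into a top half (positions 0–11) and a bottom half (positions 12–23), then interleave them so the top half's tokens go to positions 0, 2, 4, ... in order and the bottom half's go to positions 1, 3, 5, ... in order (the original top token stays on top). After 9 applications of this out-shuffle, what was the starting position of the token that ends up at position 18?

Work backwards from position 18, undoing one out-shuffle at a time:
18 ← 9 ← 16 ← 8 ← 4 ← 2 ← 1 ← 12 ← 6 ← 3
So the token now at position 18 started at position 3.

3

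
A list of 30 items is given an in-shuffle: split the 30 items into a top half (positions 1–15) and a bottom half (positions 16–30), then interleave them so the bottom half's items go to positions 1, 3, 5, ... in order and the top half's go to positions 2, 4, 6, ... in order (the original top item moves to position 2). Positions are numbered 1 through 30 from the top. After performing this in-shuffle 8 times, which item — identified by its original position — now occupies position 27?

15

Work backwards from position 27, undoing one in-shuffle at a time:
27 ← 29 ← 30 ← 15 ← 23 ← 27 ← 29 ← 30 ← 15
So the item now at position 27 started at position 15.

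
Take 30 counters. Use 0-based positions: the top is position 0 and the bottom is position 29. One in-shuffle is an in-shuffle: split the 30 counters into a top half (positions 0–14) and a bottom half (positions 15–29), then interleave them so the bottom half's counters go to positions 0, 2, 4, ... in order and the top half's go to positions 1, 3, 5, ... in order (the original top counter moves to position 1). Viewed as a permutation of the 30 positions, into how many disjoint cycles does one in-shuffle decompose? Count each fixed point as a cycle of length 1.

6

Trace each unvisited position around until it returns:
(0 1 3 7 15) (2 5 11 23 16) (4 9 19 8 17) (6 13 27 24 18) (10 21 12 25 20) (14 29 28 26 22)
6 cycles in total.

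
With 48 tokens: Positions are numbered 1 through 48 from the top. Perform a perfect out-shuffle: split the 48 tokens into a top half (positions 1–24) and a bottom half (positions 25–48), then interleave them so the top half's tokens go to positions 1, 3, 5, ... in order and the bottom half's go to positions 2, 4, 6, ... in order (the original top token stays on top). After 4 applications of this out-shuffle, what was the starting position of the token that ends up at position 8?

Work backwards from position 8, undoing one out-shuffle at a time:
8 ← 28 ← 38 ← 43 ← 22
So the token now at position 8 started at position 22.

22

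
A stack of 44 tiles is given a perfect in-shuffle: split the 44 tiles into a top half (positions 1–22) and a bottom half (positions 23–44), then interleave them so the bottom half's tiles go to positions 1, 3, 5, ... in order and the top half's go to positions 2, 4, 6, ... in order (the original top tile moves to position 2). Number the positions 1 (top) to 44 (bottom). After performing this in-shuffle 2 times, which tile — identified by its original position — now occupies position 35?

20

Work backwards from position 35, undoing one in-shuffle at a time:
35 ← 40 ← 20
So the tile now at position 35 started at position 20.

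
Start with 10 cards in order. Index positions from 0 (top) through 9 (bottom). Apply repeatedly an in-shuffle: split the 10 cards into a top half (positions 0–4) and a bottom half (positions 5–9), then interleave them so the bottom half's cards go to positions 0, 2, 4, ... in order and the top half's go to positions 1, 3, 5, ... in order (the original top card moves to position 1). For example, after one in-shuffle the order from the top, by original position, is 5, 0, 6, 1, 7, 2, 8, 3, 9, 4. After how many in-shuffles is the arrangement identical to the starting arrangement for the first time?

The in-shuffle permutes the 10 positions with cycle lengths [10].
Every card is home exactly when every cycle has completed a whole number of laps, i.e. after lcm(10) = 10 in-shuffles.

10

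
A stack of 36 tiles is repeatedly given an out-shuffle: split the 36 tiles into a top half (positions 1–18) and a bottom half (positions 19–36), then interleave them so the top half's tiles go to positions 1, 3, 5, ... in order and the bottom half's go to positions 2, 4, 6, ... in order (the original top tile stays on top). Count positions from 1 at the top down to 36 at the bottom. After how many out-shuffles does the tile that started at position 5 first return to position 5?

12

Follow position 5 under repeated out-shuffles:
5 → 9 → 17 → 33 → 30 → 24 → 12 → 23 → 10 → 19 → 2 → 3 → 5
It first returns after 12 out-shuffles.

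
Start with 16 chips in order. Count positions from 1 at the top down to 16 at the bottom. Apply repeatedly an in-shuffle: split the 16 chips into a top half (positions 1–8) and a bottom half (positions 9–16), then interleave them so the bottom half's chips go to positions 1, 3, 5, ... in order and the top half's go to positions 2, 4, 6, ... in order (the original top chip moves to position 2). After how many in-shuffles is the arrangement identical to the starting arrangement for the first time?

8

The in-shuffle permutes the 16 positions with cycle lengths [8, 8].
Every chip is home exactly when every cycle has completed a whole number of laps, i.e. after lcm(8) = 8 in-shuffles.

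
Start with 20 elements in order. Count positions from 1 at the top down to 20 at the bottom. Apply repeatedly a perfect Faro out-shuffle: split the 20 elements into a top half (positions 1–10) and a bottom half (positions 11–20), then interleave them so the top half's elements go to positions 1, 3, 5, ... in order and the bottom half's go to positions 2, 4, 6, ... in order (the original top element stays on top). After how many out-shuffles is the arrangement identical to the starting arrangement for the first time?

The out-shuffle permutes the 20 positions with cycle lengths [1, 1, 18].
Every element is home exactly when every cycle has completed a whole number of laps, i.e. after lcm(1, 18) = 18 out-shuffles.

18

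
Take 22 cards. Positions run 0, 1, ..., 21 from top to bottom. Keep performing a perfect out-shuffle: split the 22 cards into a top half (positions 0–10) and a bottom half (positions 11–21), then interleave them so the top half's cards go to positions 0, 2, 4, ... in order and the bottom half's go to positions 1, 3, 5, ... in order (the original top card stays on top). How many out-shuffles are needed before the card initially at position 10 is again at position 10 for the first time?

Follow position 10 under repeated out-shuffles:
10 → 20 → 19 → 17 → 13 → 5 → 10
It first returns after 6 out-shuffles.

6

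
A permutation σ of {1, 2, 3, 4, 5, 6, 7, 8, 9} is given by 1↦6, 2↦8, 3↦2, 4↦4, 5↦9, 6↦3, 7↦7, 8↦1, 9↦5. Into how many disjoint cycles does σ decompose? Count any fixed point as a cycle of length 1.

Cycle decomposition: (1 6 3 2 8) (4) (5 9) (7).
4 cycles.

4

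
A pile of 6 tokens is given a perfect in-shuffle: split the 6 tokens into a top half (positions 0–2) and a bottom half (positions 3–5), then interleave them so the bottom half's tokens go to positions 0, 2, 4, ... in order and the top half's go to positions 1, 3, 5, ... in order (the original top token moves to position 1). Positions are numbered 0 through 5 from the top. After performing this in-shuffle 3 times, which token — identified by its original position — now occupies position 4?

Work backwards from position 4, undoing one in-shuffle at a time:
4 ← 5 ← 2 ← 4
So the token now at position 4 started at position 4.

4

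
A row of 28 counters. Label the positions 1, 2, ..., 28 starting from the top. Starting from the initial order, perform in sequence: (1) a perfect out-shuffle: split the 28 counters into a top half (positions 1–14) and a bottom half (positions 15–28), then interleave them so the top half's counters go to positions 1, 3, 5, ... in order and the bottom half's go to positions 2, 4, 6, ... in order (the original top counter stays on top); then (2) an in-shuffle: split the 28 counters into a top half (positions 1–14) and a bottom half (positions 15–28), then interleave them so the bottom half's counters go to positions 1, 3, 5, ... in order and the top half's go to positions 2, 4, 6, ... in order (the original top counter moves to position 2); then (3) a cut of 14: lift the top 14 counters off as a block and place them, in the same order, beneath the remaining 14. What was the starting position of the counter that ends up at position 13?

Undo the operations in reverse order, starting from position 13:
  undo op 3 (cut 14): 13 ← 27
  undo op 2 (in-shuffle, from bottom half): 27 ← 28
  undo op 1 (out-shuffle, from bottom half): 28 ← 28
So the counter at position 13 came from original position 28.

28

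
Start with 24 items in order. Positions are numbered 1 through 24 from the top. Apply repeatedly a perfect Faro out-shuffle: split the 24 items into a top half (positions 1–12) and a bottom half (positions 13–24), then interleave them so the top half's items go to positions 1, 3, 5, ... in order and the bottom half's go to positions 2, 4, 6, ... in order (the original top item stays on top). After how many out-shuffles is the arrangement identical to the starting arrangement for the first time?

The out-shuffle permutes the 24 positions with cycle lengths [1, 1, 11, 11].
Every item is home exactly when every cycle has completed a whole number of laps, i.e. after lcm(1, 11) = 11 out-shuffles.

11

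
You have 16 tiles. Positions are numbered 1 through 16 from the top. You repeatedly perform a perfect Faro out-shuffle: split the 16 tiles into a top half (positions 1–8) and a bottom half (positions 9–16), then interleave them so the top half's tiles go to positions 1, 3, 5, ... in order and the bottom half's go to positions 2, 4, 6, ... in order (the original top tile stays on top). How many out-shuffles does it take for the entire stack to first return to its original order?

The out-shuffle permutes the 16 positions with cycle lengths [1, 1, 2, 4, 4, 4].
Every tile is home exactly when every cycle has completed a whole number of laps, i.e. after lcm(1, 2, 4) = 4 out-shuffles.

4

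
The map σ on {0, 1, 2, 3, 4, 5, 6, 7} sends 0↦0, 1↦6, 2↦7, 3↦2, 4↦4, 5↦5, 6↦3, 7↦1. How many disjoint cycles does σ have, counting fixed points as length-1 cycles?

Cycle decomposition: (0) (1 6 3 2 7) (4) (5).
4 cycles.

4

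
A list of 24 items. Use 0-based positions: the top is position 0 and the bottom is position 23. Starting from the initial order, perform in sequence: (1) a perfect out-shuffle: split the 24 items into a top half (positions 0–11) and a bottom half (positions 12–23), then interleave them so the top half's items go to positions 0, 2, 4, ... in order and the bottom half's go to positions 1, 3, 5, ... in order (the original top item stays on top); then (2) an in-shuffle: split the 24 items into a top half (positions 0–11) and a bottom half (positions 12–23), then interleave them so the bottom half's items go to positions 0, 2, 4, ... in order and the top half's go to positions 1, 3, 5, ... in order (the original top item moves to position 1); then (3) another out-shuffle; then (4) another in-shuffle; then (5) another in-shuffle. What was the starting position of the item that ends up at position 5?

Undo the operations in reverse order, starting from position 5:
  undo op 5 (in-shuffle, from top half): 5 ← 2
  undo op 4 (in-shuffle, from bottom half): 2 ← 13
  undo op 3 (out-shuffle, from bottom half): 13 ← 18
  undo op 2 (in-shuffle, from bottom half): 18 ← 21
  undo op 1 (out-shuffle, from bottom half): 21 ← 22
So the item at position 5 came from original position 22.

22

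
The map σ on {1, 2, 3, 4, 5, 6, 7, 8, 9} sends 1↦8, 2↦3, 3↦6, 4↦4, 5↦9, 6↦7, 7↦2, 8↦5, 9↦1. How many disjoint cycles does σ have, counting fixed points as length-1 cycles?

Cycle decomposition: (1 8 5 9) (2 3 6 7) (4).
3 cycles.

3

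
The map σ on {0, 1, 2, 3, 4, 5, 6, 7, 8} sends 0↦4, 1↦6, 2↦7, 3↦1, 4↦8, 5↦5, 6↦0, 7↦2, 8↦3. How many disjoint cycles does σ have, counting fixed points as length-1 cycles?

Cycle decomposition: (0 4 8 3 1 6) (2 7) (5).
3 cycles.

3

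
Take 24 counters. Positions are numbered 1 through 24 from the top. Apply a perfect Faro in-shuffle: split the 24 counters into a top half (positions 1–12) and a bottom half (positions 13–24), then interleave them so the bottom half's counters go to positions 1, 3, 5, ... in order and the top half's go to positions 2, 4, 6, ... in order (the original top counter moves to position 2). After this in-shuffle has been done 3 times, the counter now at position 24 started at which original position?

Work backwards from position 24, undoing one in-shuffle at a time:
24 ← 12 ← 6 ← 3
So the counter now at position 24 started at position 3.

3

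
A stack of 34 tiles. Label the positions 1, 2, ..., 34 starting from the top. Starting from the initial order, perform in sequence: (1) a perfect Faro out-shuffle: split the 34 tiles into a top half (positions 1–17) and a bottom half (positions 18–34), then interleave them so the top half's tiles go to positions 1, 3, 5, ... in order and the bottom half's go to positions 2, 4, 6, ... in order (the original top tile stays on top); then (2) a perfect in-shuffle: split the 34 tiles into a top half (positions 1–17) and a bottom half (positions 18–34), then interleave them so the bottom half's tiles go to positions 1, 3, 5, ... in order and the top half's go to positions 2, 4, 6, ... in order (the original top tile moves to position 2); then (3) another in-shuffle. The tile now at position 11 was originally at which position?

15

Undo the operations in reverse order, starting from position 11:
  undo op 3 (in-shuffle, from bottom half): 11 ← 23
  undo op 2 (in-shuffle, from bottom half): 23 ← 29
  undo op 1 (out-shuffle, from top half): 29 ← 15
So the tile at position 11 came from original position 15.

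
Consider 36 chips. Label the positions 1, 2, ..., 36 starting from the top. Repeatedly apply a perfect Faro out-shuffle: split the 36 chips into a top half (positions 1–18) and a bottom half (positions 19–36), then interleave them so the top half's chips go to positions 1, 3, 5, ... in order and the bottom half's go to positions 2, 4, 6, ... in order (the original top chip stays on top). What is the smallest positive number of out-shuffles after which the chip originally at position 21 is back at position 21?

Follow position 21 under repeated out-shuffles:
21 → 6 → 11 → 21
It first returns after 3 out-shuffles.

3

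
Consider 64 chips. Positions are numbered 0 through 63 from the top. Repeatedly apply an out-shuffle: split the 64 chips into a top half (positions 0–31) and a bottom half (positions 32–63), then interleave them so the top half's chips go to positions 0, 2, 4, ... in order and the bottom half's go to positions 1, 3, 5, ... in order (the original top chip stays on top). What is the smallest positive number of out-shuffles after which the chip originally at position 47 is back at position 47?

Follow position 47 under repeated out-shuffles:
47 → 31 → 62 → 61 → 59 → 55 → 47
It first returns after 6 out-shuffles.

6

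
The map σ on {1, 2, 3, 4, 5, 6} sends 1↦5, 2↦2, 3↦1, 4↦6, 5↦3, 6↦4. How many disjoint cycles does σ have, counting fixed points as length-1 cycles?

Cycle decomposition: (1 5 3) (2) (4 6).
3 cycles.

3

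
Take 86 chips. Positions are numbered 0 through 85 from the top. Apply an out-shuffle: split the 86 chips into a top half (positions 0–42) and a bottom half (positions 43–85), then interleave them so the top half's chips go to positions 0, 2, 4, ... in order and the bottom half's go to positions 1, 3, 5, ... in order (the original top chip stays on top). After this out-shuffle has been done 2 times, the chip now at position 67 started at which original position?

Work backwards from position 67, undoing one out-shuffle at a time:
67 ← 76 ← 38
So the chip now at position 67 started at position 38.

38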